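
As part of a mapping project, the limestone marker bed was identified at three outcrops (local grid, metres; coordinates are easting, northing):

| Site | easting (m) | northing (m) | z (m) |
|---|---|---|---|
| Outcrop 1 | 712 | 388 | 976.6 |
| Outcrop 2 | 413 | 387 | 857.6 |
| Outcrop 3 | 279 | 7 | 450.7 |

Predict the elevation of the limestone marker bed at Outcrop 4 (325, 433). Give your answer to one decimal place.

Two edge vectors: Outcrop 1→Outcrop 2 = (-299, -1, -119), Outcrop 1→Outcrop 3 = (-433, -381, -525.9).
Normal n = (Outcrop 1→Outcrop 2) × (Outcrop 1→Outcrop 3) = (-44813.1, -105717.1, 113486).
So ∂z/∂easting = −n_x/n_z = 0.39488 and ∂z/∂northing = −n_y/n_z = 0.93154.
Intercept c from Outcrop 1: 976.6 − 281.15 − 361.44 = 334.01.
At (325, 433): z = 128.3 + 403.4 + 334.01 = 865.7 m.

865.7 m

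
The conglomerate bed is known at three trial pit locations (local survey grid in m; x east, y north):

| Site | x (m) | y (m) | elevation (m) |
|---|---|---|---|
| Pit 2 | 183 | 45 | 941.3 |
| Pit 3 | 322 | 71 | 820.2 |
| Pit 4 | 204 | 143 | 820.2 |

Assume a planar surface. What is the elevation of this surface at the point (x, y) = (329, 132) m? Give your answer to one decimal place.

Two edge vectors: Pit 2→Pit 3 = (139, 26, -121.1), Pit 2→Pit 4 = (21, 98, -121.1).
Normal n = (Pit 2→Pit 3) × (Pit 2→Pit 4) = (8719.2, 14289.8, 13076).
So ∂z/∂x = −n_x/n_z = −0.66681 and ∂z/∂y = −n_y/n_z = −1.09283.
Intercept c from Pit 2: 941.3 + 122.03 + 49.18 = 1112.50.
At (329, 132): z = −219.4 − 144.3 + 1112.50 = 748.9 m.

748.9 m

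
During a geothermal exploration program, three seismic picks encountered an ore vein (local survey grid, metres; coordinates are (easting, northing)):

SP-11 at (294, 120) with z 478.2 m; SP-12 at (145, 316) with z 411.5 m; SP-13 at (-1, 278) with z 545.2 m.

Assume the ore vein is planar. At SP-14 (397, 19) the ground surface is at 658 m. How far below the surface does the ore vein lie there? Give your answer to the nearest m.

164 m

Let the plane be z = a·E + b·N + c.
SP-12−SP-11: −149a + 196b = −66.7;  SP-13−SP-11: −295a + 158b = 67.
Solving gives a = −0.69055, b = −0.86526.
Then c = 478.2 − a·294 − b·120 = 785.05.
At (397, 19): z_contact = −274.1 − 16.4 + 785.05 = 494.5 m.
Depth below ground = 658 − 494.5 = 164 m.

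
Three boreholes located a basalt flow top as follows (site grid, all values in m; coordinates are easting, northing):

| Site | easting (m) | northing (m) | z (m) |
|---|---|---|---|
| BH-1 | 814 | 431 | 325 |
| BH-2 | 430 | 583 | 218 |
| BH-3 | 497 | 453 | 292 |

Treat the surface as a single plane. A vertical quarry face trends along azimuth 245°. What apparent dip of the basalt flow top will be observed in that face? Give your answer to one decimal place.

Two edge vectors: BH-1→BH-2 = (-384, 152, -107), BH-1→BH-3 = (-317, 22, -33).
Normal n = (BH-1→BH-2) × (BH-1→BH-3) = (-2662, 21247, 39736).
So ∂z/∂easting = −n_x/n_z = 0.06699 and ∂z/∂northing = −n_y/n_z = −0.53470.
Unit vector along 245° is (sin 245°, cos 245°) = (-0.9063, -0.4226).
Slope in that direction = a·(-0.9063) + b·(-0.4226) = 0.16526.
Apparent dip = arctan|0.16526| = 9.4° (true dip is 28.3°, so apparent ≤ true as expected).

9.4°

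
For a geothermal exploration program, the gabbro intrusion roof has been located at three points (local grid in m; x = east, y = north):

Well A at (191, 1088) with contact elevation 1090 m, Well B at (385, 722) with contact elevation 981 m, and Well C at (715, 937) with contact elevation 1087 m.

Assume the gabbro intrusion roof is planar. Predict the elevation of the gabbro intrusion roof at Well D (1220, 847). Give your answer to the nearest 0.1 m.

1103.4 m

Two edge vectors: Well A→Well B = (194, -366, -109), Well A→Well C = (524, -151, -3).
Normal n = (Well A→Well B) × (Well A→Well C) = (-15361, -56534, 162490).
So ∂z/∂x = −n_x/n_z = 0.094535 and ∂z/∂y = −n_y/n_z = 0.347923.
Intercept c from Well A: 1090 − 18.06 − 378.54 = 693.40.
At (1220, 847): z = 115.3 + 294.7 + 693.40 = 1103.4 m.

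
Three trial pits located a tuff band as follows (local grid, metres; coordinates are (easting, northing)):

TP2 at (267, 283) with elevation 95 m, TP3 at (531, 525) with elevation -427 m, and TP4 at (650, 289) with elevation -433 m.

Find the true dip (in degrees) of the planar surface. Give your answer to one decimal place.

Let the plane be z = a·E + b·N + c.
TP3−TP2: 264a + 242b = −522;  TP4−TP2: 383a + 6b = −528.
Solving gives a = −1.36818, b = −0.66446.
Gradient magnitude |∇z| = √(a² + b²) = √(1.87192 + 0.44151) = 1.52100.
True dip = arctan(1.52100) = 56.7°, dipping toward ENE (azimuth ≈ 064°).

56.7°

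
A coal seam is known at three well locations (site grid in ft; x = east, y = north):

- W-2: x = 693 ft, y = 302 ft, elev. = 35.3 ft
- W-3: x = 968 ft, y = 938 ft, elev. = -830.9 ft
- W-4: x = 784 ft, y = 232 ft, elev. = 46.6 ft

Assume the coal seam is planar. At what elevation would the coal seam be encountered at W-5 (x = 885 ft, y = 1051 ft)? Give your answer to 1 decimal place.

-893.4 ft

Two edge vectors: W-2→W-3 = (275, 636, -866.2), W-2→W-4 = (91, -70, 11.3).
Normal n = (W-2→W-3) × (W-2→W-4) = (-53447.2, -81931.7, -77126).
So ∂z/∂x = −n_x/n_z = −0.692986 and ∂z/∂y = −n_y/n_z = −1.062310.
Intercept c from W-2: 35.3 + 480.24 + 320.82 = 836.36.
At (885, 1051): z = −613.3 − 1116.5 + 836.36 = -893.4 ft.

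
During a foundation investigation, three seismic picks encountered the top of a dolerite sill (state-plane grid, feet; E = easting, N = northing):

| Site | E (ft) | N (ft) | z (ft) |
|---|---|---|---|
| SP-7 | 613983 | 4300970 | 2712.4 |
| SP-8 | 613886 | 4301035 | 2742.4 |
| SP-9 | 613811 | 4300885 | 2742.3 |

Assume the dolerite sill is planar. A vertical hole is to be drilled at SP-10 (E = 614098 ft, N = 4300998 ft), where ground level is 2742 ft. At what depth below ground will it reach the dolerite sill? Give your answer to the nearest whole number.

Let the plane be z = a·E + b·N + c.
SP-8−SP-7: −97a + 65b = 30;  SP-9−SP-7: −172a − 85b = 29.9.
Solving gives a = −0.23132561, b = 0.11632947.
Then c = 2712.4 − a·613983 − b·4300970 = −355587.18.
At (614098, 4300998): z_contact = −142056.6 + 500332.8 − 355587.18 = 2689.1 ft.
Depth below ground = 2742 − 2689.1 = 53 ft.

53 ft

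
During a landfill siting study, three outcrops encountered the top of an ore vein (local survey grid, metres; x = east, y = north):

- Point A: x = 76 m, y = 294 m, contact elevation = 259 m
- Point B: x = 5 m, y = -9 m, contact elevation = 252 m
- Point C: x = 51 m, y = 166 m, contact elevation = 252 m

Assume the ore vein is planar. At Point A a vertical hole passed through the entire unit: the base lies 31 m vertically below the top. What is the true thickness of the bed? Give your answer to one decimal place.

23.8 m

Two edge vectors: Point A→Point B = (-71, -303, -7), Point A→Point C = (-25, -128, -7).
Normal n = (Point A→Point B) × (Point A→Point C) = (1225, -322, 1513).
So ∂z/∂x = −n_x/n_z = −0.80965 and ∂z/∂y = −n_y/n_z = 0.21282.
|∇z| = √(a²+b²) = 0.83715, so dip δ = arctan(0.83715) = 39.93°.
True thickness = vertical thickness × cos δ = 31 × cos 39.93° = 23.8 m.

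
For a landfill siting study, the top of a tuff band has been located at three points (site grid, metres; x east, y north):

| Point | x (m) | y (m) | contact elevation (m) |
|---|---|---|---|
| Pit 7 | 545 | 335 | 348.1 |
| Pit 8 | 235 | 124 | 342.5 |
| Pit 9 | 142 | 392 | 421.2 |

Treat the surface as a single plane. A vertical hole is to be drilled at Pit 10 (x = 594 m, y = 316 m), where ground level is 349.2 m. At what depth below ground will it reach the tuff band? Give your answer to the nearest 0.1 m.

Two edge vectors: Pit 7→Pit 8 = (-310, -211, -5.6), Pit 7→Pit 9 = (-403, 57, 73.1).
Normal n = (Pit 7→Pit 8) × (Pit 7→Pit 9) = (-15104.9, 24917.8, -102703).
So ∂z/∂x = −n_x/n_z = −0.14707 and ∂z/∂y = −n_y/n_z = 0.24262.
Intercept c from Pit 7: 348.1 + 80.16 − 81.28 = 346.98.
At (594, 316): z_contact = −87.36 + 76.67 + 346.98 = 336.28 m.
Depth below ground = 349.2 − 336.28 = 12.9 m.

12.9 m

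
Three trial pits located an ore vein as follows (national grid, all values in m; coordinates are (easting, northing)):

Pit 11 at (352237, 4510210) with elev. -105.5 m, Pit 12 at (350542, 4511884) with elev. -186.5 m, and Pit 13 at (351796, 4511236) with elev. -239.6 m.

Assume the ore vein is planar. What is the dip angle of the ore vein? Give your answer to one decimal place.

Let the plane be z = a·E + b·N + c.
Pit 12−Pit 11: −1695a + 1674b = −81;  Pit 13−Pit 11: −441a + 1026b = −134.1.
Solving gives a = −0.14126, b = −0.19142.
Gradient magnitude |∇z| = √(a² + b²) = √(0.01995 + 0.03664) = 0.23790.
True dip = arctan(0.23790) = 13.4°, dipping toward NE (azimuth ≈ 036°).

13.4°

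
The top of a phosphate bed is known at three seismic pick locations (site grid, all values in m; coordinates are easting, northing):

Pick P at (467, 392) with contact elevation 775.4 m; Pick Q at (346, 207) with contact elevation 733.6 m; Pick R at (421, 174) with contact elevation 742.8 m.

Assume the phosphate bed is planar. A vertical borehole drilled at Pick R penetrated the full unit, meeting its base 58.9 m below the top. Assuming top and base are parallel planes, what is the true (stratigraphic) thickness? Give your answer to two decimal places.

Two edge vectors: Pick P→Pick Q = (-121, -185, -41.8), Pick P→Pick R = (-46, -218, -32.6).
Normal n = (Pick P→Pick Q) × (Pick P→Pick R) = (-3081.4, -2021.8, 17868).
So ∂z/∂easting = −n_x/n_z = 0.17245 and ∂z/∂northing = −n_y/n_z = 0.11315.
|∇z| = √(a²+b²) = 0.20626, so dip δ = arctan(0.20626) = 11.65°.
True thickness = vertical thickness × cos δ = 58.9 × cos 11.65° = 57.69 m.

57.69 m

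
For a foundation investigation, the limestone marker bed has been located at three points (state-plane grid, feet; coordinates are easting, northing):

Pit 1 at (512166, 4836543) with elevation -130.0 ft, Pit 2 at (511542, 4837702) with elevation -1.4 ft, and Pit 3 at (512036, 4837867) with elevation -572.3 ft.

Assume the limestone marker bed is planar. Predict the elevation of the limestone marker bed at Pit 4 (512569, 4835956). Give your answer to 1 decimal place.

-283.0 ft

Two edge vectors: Pit 1→Pit 2 = (-624, 1159, 128.6), Pit 1→Pit 3 = (-130, 1324, -442.3).
Normal n = (Pit 1→Pit 2) × (Pit 1→Pit 3) = (-682892.1, -292713.2, -675506).
So ∂z/∂easting = −n_x/n_z = −1.010934174 and ∂z/∂northing = −n_y/n_z = −0.433324352.
Intercept c from Pit 1: -130 + 517766.11 + 2095791.86 = 2613427.98.
At (512569, 4835956): z = −518173.5 − 2095537.5 + 2613427.98 = -283.0 ft.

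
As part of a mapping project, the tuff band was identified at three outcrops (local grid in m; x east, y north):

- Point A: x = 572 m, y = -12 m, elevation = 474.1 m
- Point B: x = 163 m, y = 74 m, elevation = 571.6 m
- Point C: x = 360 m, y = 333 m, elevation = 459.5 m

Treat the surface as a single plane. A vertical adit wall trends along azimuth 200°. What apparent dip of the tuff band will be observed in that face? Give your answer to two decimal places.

16.74°

Two edge vectors: Point A→Point B = (-409, 86, 97.5), Point A→Point C = (-212, 345, -14.6).
Normal n = (Point A→Point B) × (Point A→Point C) = (-34893.1, -26641.4, -122873).
So ∂z/∂x = −n_x/n_z = −0.28398 and ∂z/∂y = −n_y/n_z = −0.21682.
Unit vector along 200° is (sin 200°, cos 200°) = (-0.3420, -0.9397).
Slope in that direction = a·(-0.3420) + b·(-0.9397) = 0.30087.
Apparent dip = arctan|0.30087| = 16.74° (true dip is 19.7°, so apparent ≤ true as expected).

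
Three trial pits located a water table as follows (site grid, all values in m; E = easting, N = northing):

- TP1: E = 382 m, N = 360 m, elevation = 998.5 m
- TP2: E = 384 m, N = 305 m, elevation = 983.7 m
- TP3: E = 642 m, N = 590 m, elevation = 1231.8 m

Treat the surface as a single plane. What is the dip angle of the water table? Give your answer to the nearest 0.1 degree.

35.1°

Two edge vectors: TP1→TP2 = (2, -55, -14.8), TP1→TP3 = (260, 230, 233.3).
Normal n = (TP1→TP2) × (TP1→TP3) = (-9427.5, -4314.6, 14760).
So ∂z/∂E = −n_x/n_z = 0.63872 and ∂z/∂N = −n_y/n_z = 0.29232.
Gradient magnitude |∇z| = √(a² + b²) = √(0.40796 + 0.08545) = 0.70243.
True dip = arctan(0.70243) = 35.1°, dipping toward WSW (azimuth ≈ 245°).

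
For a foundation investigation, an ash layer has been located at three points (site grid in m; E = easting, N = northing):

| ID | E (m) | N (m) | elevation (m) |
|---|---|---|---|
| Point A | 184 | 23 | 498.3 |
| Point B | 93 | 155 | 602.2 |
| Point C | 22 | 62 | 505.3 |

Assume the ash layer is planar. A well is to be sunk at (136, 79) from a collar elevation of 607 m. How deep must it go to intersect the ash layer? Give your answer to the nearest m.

66 m

Two edge vectors: Point A→Point B = (-91, 132, 103.9), Point A→Point C = (-162, 39, 7).
Normal n = (Point A→Point B) × (Point A→Point C) = (-3128.1, -16194.8, 17835).
So ∂z/∂E = −n_x/n_z = 0.17539 and ∂z/∂N = −n_y/n_z = 0.90803.
Intercept c from Point A: 498.3 − 32.27 − 20.88 = 445.14.
At (136, 79): z_contact = 23.9 + 71.7 + 445.14 = 540.7 m.
Depth below ground = 607 − 540.7 = 66 m.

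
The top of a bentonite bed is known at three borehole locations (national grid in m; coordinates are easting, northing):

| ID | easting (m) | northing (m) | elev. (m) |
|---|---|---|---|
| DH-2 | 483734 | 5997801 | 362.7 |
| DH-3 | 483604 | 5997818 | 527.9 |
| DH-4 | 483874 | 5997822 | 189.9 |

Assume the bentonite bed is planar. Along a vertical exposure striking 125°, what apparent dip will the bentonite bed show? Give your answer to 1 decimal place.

47.8°

Two edge vectors: DH-2→DH-3 = (-130, 17, 165.2), DH-2→DH-4 = (140, 21, -172.8).
Normal n = (DH-2→DH-3) × (DH-2→DH-4) = (-6406.8, 664, -5110).
So ∂z/∂easting = −n_x/n_z = −1.25378 and ∂z/∂northing = −n_y/n_z = 0.12994.
Unit vector along 125° is (sin 125°, cos 125°) = (0.8192, -0.5736).
Slope in that direction = a·(0.8192) + b·(-0.5736) = −1.10157.
Apparent dip = arctan|1.10157| = 47.8° (true dip is 51.6°, so apparent ≤ true as expected).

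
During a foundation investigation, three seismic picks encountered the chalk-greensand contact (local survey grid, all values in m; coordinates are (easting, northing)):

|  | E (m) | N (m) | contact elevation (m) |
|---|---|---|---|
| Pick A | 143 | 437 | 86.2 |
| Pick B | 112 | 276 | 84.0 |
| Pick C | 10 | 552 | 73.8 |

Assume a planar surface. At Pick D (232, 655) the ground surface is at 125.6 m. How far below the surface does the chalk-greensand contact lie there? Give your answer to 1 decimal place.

Let the plane be z = a·E + b·N + c.
Pick B−Pick A: −31a − 161b = −2.2;  Pick C−Pick A: −133a + 115b = −12.4.
Solving gives a = 0.09006, b = −0.00368.
Then c = 86.2 − a·143 − b·437 = 74.93.
At (232, 655): z_contact = 20.89 − 2.41 + 74.93 = 93.41 m.
Depth below ground = 125.6 − 93.41 = 32.2 m.

32.2 m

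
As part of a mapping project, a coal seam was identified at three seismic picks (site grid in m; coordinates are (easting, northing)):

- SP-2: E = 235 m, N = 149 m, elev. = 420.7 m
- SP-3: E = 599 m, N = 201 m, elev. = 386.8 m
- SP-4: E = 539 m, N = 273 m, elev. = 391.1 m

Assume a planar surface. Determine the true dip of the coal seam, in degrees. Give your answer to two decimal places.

Let the plane be z = a·E + b·N + c.
SP-3−SP-2: 364a + 52b = −33.9;  SP-4−SP-2: 304a + 124b = −29.6.
Solving gives a = −0.09085, b = −0.01598.
Gradient magnitude |∇z| = √(a² + b²) = √(0.00825 + 0.00026) = 0.09224.
True dip = arctan(0.09224) = 5.27°, dipping toward E (azimuth ≈ 080°).

5.27°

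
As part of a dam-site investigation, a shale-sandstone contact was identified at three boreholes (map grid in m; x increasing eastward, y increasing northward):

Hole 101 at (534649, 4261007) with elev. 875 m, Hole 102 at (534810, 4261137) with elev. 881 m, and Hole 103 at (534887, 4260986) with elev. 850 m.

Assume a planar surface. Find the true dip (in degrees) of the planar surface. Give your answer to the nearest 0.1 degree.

10.4°

Two edge vectors: Hole 101→Hole 102 = (161, 130, 6), Hole 101→Hole 103 = (238, -21, -25).
Normal n = (Hole 101→Hole 102) × (Hole 101→Hole 103) = (-3124, 5453, -34321).
So ∂z/∂x = −n_x/n_z = −0.09102 and ∂z/∂y = −n_y/n_z = 0.15888.
Gradient magnitude |∇z| = √(a² + b²) = √(0.00829 + 0.02524) = 0.18311.
True dip = arctan(0.18311) = 10.4°, dipping toward SSE (azimuth ≈ 150°).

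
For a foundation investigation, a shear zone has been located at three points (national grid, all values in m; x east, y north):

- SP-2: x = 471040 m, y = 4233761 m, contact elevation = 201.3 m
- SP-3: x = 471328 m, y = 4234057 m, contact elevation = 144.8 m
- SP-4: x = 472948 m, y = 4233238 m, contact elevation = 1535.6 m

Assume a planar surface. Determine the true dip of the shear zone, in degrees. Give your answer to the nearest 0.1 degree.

Let the plane be z = a·x + b·y + c.
SP-3−SP-2: 288a + 296b = −56.5;  SP-4−SP-2: 1908a − 523b = 1334.3.
Solving gives a = 0.51077, b = −0.68785.
Gradient magnitude |∇z| = √(a² + b²) = √(0.26089 + 0.47313) = 0.85675.
True dip = arctan(0.85675) = 40.6°, dipping toward NW (azimuth ≈ 323°).

40.6°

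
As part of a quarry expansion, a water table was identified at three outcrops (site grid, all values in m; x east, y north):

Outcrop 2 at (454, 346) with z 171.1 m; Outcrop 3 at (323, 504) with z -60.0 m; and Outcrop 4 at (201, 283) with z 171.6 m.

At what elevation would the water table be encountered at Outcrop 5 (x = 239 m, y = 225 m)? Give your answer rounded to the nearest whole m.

Let the plane be z = a·x + b·y + c.
Outcrop 3−Outcrop 2: −131a + 158b = −231.1;  Outcrop 4−Outcrop 2: −253a − 63b = 0.5.
Solving gives a = 0.30025, b = −1.21371.
Then c = 171.1 − a·454 − b·346 = 454.73.
At (239, 225): z = 71.8 − 273.1 + 454.73 = 253.4 m.

253 m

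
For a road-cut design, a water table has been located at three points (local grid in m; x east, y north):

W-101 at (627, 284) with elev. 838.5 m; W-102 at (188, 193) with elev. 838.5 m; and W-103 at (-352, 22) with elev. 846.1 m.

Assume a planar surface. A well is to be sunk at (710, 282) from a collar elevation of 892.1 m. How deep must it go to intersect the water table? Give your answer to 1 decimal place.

Let the plane be z = a·x + b·y + c.
W-102−W-101: −439a − 91b = 0;  W-103−W-101: −979a − 262b = 7.6.
Solving gives a = 0.02667, b = −0.12867.
Then c = 838.5 − a·627 − b·284 = 858.32.
At (710, 282): z_contact = 18.94 − 36.29 + 858.32 = 840.97 m.
Depth below ground = 892.1 − 840.97 = 51.1 m.

51.1 m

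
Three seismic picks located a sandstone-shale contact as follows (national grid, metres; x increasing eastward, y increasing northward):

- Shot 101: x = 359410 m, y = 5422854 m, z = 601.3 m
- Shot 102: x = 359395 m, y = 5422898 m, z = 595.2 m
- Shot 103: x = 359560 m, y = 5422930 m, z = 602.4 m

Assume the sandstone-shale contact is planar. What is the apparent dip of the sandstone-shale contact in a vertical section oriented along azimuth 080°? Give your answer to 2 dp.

Let the plane be z = a·x + b·y + c.
Shot 102−Shot 101: −15a + 44b = −6.1;  Shot 103−Shot 101: 150a + 76b = 1.1.
Solving gives a = 0.06615, b = −0.11609.
Unit vector along 080° is (sin 80°, cos 80°) = (0.9848, 0.1736).
Slope in that direction = a·(0.9848) + b·(0.1736) = 0.04499.
Apparent dip = arctan|0.04499| = 2.58° (true dip is 7.6°, so apparent ≤ true as expected).

2.58°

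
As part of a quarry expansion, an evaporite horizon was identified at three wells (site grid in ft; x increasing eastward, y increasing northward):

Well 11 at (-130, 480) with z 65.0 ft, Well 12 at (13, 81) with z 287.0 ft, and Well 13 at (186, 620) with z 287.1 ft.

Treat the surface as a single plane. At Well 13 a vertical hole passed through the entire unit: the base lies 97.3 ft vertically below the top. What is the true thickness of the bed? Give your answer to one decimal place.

73.8 ft

Let the plane be z = a·x + b·y + c.
Well 12−Well 11: 143a − 399b = 222;  Well 13−Well 11: 316a + 140b = 222.1.
Solving gives a = 0.81927, b = −0.26277.
|∇z| = √(a²+b²) = 0.86037, so dip δ = arctan(0.86037) = 40.71°.
True thickness = vertical thickness × cos δ = 97.3 × cos 40.71° = 73.8 ft.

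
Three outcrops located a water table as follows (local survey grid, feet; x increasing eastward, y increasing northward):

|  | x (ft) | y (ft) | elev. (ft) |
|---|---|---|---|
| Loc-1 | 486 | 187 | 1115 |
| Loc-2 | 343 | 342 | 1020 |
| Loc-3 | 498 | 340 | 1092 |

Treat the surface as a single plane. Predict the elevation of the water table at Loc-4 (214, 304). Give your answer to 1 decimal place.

Let the plane be z = a·x + b·y + c.
Loc-2−Loc-1: −143a + 155b = −95;  Loc-3−Loc-1: 12a + 153b = −23.
Solving gives a = 0.46211, b = −0.18657.
Then c = 1115 − a·486 − b·187 = 925.30.
At (214, 304): z = 98.9 − 56.7 + 925.30 = 967.5 ft.

967.5 ft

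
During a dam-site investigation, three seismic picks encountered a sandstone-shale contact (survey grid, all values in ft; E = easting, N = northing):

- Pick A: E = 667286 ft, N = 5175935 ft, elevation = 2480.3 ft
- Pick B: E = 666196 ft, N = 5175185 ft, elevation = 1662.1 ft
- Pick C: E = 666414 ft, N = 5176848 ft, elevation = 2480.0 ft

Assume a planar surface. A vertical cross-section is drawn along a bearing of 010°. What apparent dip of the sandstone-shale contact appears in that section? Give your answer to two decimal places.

26.77°

Two edge vectors: Pick A→Pick B = (-1090, -750, -818.2), Pick A→Pick C = (-872, 913, -0.3).
Normal n = (Pick A→Pick B) × (Pick A→Pick C) = (747241.6, 713143.4, -1649170).
So ∂z/∂E = −n_x/n_z = 0.45310 and ∂z/∂N = −n_y/n_z = 0.43243.
Unit vector along 010° is (sin 10°, cos 10°) = (0.1736, 0.9848).
Slope in that direction = a·(0.1736) + b·(0.9848) = 0.50454.
Apparent dip = arctan|0.50454| = 26.77° (true dip is 32.1°, so apparent ≤ true as expected).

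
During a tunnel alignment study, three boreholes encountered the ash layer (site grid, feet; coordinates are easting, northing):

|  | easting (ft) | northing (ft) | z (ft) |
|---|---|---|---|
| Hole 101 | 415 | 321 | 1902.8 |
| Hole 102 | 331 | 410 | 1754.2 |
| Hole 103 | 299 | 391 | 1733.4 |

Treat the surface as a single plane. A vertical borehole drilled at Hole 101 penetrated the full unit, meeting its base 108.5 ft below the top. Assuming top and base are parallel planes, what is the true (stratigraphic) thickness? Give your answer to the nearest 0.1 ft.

67.8 ft

Let the plane be z = a·easting + b·northing + c.
Hole 102−Hole 101: −84a + 89b = −148.6;  Hole 103−Hole 101: −116a + 70b = −169.4.
Solving gives a = 1.05189, b = −0.67687.
|∇z| = √(a²+b²) = 1.25085, so dip δ = arctan(1.25085) = 51.36°.
True thickness = vertical thickness × cos δ = 108.5 × cos 51.36° = 67.8 ft.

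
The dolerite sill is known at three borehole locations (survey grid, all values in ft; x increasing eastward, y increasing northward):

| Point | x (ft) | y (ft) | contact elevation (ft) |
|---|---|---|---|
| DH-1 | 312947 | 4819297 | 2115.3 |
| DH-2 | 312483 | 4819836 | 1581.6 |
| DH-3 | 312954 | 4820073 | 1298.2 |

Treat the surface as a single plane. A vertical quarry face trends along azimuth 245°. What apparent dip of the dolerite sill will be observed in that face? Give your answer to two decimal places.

Two edge vectors: DH-1→DH-2 = (-464, 539, -533.7), DH-1→DH-3 = (7, 776, -817.1).
Normal n = (DH-1→DH-2) × (DH-1→DH-3) = (-26265.7, -382870.3, -363837).
So ∂z/∂x = −n_x/n_z = −0.07219 and ∂z/∂y = −n_y/n_z = −1.05231.
Unit vector along 245° is (sin 245°, cos 245°) = (-0.9063, -0.4226).
Slope in that direction = a·(-0.9063) + b·(-0.4226) = 0.51015.
Apparent dip = arctan|0.51015| = 27.03° (true dip is 46.5°, so apparent ≤ true as expected).

27.03°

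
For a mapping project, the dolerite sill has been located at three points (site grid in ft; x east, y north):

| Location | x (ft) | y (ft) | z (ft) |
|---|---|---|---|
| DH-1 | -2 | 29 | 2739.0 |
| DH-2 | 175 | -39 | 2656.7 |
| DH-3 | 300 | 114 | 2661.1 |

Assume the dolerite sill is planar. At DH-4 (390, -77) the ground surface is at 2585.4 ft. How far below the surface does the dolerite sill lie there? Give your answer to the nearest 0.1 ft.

Two edge vectors: DH-1→DH-2 = (177, -68, -82.3), DH-1→DH-3 = (302, 85, -77.9).
Normal n = (DH-1→DH-2) × (DH-1→DH-3) = (12292.7, -11066.3, 35581).
So ∂z/∂x = −n_x/n_z = −0.34548 and ∂z/∂y = −n_y/n_z = 0.31102.
Intercept c from DH-1: 2739 − 0.69 − 9.02 = 2729.29.
At (390, -77): z_contact = −134.74 − 23.95 + 2729.29 = 2570.60 ft.
Depth below ground = 2585.4 − 2570.60 = 14.8 ft.

14.8 ft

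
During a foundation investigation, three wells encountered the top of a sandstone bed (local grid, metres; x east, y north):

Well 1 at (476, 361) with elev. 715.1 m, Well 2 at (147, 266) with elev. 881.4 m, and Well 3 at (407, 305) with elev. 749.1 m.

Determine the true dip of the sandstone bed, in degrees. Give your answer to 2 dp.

27.16°

Let the plane be z = a·x + b·y + c.
Well 2−Well 1: −329a − 95b = 166.3;  Well 3−Well 1: −69a − 56b = 34.
Solving gives a = −0.51249, b = 0.02432.
Gradient magnitude |∇z| = √(a² + b²) = √(0.26265 + 0.00059) = 0.51307.
True dip = arctan(0.51307) = 27.16°, dipping toward E (azimuth ≈ 093°).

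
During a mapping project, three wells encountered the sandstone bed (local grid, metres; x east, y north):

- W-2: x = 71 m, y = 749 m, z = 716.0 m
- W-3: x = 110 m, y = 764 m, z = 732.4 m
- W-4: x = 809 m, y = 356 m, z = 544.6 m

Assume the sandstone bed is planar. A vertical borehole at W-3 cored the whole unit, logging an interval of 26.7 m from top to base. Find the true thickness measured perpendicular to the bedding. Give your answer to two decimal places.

21.60 m

Two edge vectors: W-2→W-3 = (39, 15, 16.4), W-2→W-4 = (738, -393, -171.4).
Normal n = (W-2→W-3) × (W-2→W-4) = (3874.2, 18787.8, -26397).
So ∂z/∂x = −n_x/n_z = 0.14677 and ∂z/∂y = −n_y/n_z = 0.71174.
|∇z| = √(a²+b²) = 0.72671, so dip δ = arctan(0.72671) = 36.01°.
True thickness = vertical thickness × cos δ = 26.7 × cos 36.01° = 21.60 m.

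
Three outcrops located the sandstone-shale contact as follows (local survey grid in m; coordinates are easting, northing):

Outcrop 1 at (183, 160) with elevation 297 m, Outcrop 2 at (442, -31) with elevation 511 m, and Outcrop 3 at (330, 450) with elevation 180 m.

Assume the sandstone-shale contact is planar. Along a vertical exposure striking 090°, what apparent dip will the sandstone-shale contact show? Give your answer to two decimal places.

Two edge vectors: Outcrop 1→Outcrop 2 = (259, -191, 214), Outcrop 1→Outcrop 3 = (147, 290, -117).
Normal n = (Outcrop 1→Outcrop 2) × (Outcrop 1→Outcrop 3) = (-39713, 61761, 103187).
So ∂z/∂easting = −n_x/n_z = 0.38486 and ∂z/∂northing = −n_y/n_z = −0.59853.
Unit vector along 090° is (sin 90°, cos 90°) = (1.0000, 0.0000).
Slope in that direction = a·(1.0000) + b·(0.0000) = 0.38486.
Apparent dip = arctan|0.38486| = 21.05° (true dip is 35.4°, so apparent ≤ true as expected).

21.05°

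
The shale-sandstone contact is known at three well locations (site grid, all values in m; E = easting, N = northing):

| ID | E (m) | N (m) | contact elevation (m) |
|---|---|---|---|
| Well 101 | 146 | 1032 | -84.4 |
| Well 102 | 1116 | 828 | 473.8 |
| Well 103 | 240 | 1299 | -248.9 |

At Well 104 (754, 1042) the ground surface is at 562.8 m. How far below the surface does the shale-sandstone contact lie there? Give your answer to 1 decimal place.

402.4 m

Let the plane be z = a·E + b·N + c.
Well 102−Well 101: 970a − 204b = 558.2;  Well 103−Well 101: 94a + 267b = −164.5.
Solving gives a = 0.415153, b = −0.762264.
Then c = -84.4 − a·146 − b·1032 = 641.64.
At (754, 1042): z_contact = 313.03 − 794.28 + 641.64 = 160.39 m.
Depth below ground = 562.8 − 160.39 = 402.4 m.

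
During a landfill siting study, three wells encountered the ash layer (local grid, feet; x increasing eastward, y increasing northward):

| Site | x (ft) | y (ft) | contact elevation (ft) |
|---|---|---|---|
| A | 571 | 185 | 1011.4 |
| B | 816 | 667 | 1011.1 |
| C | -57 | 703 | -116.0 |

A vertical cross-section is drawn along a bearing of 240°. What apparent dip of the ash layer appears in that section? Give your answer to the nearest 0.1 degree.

Let the plane be z = a·x + b·y + c.
B−A: 245a + 482b = −0.3;  C−A: −628a + 518b = −1127.4.
Solving gives a = 1.26453, b = −0.64338.
Unit vector along 240° is (sin 240°, cos 240°) = (-0.8660, -0.5000).
Slope in that direction = a·(-0.8660) + b·(-0.5000) = −0.77343.
Apparent dip = arctan|0.77343| = 37.7° (true dip is 54.8°, so apparent ≤ true as expected).

37.7°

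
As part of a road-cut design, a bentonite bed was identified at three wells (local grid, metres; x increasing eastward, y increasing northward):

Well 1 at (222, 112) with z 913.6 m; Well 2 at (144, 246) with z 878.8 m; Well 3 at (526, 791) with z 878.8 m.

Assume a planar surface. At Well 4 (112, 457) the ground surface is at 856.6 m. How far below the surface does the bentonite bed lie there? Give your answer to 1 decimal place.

Two edge vectors: Well 1→Well 2 = (-78, 134, -34.8), Well 1→Well 3 = (304, 679, -34.8).
Normal n = (Well 1→Well 2) × (Well 1→Well 3) = (18966, -13293.6, -93698).
So ∂z/∂x = −n_x/n_z = 0.20242 and ∂z/∂y = −n_y/n_z = −0.14188.
Intercept c from Well 1: 913.6 − 44.94 + 15.89 = 884.55.
At (112, 457): z_contact = 22.67 − 64.84 + 884.55 = 842.39 m.
Depth below ground = 856.6 − 842.39 = 14.2 m.

14.2 m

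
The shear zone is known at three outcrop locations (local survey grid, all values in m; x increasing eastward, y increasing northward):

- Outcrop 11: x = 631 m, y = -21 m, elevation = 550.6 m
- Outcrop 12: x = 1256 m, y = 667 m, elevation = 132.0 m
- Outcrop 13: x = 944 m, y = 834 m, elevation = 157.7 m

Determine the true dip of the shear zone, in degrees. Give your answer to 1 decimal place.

24.3°

Let the plane be z = a·x + b·y + c.
Outcrop 12−Outcrop 11: 625a + 688b = −418.6;  Outcrop 13−Outcrop 11: 313a + 855b = −392.9.
Solving gives a = −0.27454, b = −0.35903.
Gradient magnitude |∇z| = √(a² + b²) = √(0.07537 + 0.12890) = 0.45197.
True dip = arctan(0.45197) = 24.3°, dipping toward NE (azimuth ≈ 037°).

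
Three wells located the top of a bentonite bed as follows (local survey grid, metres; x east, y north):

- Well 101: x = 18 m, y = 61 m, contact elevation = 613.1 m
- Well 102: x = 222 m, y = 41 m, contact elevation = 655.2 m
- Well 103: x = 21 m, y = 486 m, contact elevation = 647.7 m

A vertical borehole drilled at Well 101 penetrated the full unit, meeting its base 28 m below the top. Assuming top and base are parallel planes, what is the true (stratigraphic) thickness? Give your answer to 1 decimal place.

Two edge vectors: Well 101→Well 102 = (204, -20, 42.1), Well 101→Well 103 = (3, 425, 34.6).
Normal n = (Well 101→Well 102) × (Well 101→Well 103) = (-18584.5, -6932.1, 86760).
So ∂z/∂x = −n_x/n_z = 0.21421 and ∂z/∂y = −n_y/n_z = 0.07990.
|∇z| = √(a²+b²) = 0.22862, so dip δ = arctan(0.22862) = 12.88°.
True thickness = vertical thickness × cos δ = 28 × cos 12.88° = 27.3 m.

27.3 m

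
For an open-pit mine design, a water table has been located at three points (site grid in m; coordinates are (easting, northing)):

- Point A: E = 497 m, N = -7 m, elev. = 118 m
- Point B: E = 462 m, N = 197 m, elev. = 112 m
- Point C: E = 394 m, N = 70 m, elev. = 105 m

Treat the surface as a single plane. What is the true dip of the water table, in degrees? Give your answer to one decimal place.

Let the plane be z = a·E + b·N + c.
Point B−Point A: −35a + 204b = −6;  Point C−Point A: −103a + 77b = −13.
Solving gives a = 0.11956, b = −0.00890.
Gradient magnitude |∇z| = √(a² + b²) = √(0.01429 + 0.00008) = 0.11989.
True dip = arctan(0.11989) = 6.8°, dipping toward W (azimuth ≈ 274°).

6.8°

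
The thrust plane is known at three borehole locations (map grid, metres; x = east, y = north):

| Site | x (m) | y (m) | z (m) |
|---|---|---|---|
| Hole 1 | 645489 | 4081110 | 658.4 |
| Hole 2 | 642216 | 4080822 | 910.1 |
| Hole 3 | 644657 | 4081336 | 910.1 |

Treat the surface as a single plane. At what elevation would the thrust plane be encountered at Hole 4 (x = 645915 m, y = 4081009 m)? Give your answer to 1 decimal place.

538.8 m

Let the plane be z = a·x + b·y + c.
Hole 2−Hole 1: −3273a − 288b = 251.7;  Hole 3−Hole 1: −832a + 226b = 251.7.
Solving gives a = −0.132106556, b = 0.627377634.
Then c = 658.4 − a·645489 − b·4081110 = −2474465.41.
At (645915, 4081009): z = −85329.6 + 2560333.8 − 2474465.41 = 538.8 m.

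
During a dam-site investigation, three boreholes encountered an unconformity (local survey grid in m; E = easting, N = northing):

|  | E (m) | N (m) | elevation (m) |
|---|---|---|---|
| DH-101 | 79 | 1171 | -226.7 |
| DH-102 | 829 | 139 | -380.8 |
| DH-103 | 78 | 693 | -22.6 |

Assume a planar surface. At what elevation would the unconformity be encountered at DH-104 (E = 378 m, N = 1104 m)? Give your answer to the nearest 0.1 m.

Two edge vectors: DH-101→DH-102 = (750, -1032, -154.1), DH-101→DH-103 = (-1, -478, 204.1).
Normal n = (DH-101→DH-102) × (DH-101→DH-103) = (-284291, -152920.9, -359532).
So ∂z/∂E = −n_x/n_z = −0.790725 and ∂z/∂N = −n_y/n_z = −0.425333.
Intercept c from DH-101: -226.7 + 62.47 + 498.07 = 333.83.
At (378, 1104): z = −298.9 − 469.6 + 333.83 = -434.6 m.

-434.6 m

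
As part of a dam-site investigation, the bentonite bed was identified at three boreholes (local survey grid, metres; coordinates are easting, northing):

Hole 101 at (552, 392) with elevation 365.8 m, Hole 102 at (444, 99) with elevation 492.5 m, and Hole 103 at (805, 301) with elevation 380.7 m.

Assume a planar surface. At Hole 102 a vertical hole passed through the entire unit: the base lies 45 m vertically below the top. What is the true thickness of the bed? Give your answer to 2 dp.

41.64 m

Two edge vectors: Hole 101→Hole 102 = (-108, -293, 126.7), Hole 101→Hole 103 = (253, -91, 14.9).
Normal n = (Hole 101→Hole 102) × (Hole 101→Hole 103) = (7164, 33664.3, 83957).
So ∂z/∂easting = −n_x/n_z = −0.08533 and ∂z/∂northing = −n_y/n_z = −0.40097.
|∇z| = √(a²+b²) = 0.40995, so dip δ = arctan(0.40995) = 22.29°.
True thickness = vertical thickness × cos δ = 45 × cos 22.29° = 41.64 m.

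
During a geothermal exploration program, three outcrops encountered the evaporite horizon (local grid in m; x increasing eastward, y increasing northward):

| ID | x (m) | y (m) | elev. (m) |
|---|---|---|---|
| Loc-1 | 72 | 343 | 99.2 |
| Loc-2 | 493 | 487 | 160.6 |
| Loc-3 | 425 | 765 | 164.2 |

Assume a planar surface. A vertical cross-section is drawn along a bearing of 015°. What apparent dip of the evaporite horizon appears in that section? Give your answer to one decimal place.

Let the plane be z = a·x + b·y + c.
Loc-2−Loc-1: 421a + 144b = 61.4;  Loc-3−Loc-1: 353a + 422b = 65.
Solving gives a = 0.13050, b = 0.04487.
Unit vector along 015° is (sin 15°, cos 15°) = (0.2588, 0.9659).
Slope in that direction = a·(0.2588) + b·(0.9659) = 0.07712.
Apparent dip = arctan|0.07712| = 4.4° (true dip is 7.9°, so apparent ≤ true as expected).

4.4°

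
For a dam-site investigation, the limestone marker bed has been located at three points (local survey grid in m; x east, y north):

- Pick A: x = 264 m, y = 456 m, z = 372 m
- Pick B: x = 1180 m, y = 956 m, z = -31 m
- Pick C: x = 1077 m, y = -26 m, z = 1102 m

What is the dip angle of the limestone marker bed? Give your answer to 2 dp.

50.01°

Two edge vectors: Pick A→Pick B = (916, 500, -403), Pick A→Pick C = (813, -482, 730).
Normal n = (Pick A→Pick B) × (Pick A→Pick C) = (170754, -996319, -848012).
So ∂z/∂x = −n_x/n_z = 0.20136 and ∂z/∂y = −n_y/n_z = −1.17489.
Gradient magnitude |∇z| = √(a² + b²) = √(0.04055 + 1.38036) = 1.19202.
True dip = arctan(1.19202) = 50.01°, dipping toward N (azimuth ≈ 350°).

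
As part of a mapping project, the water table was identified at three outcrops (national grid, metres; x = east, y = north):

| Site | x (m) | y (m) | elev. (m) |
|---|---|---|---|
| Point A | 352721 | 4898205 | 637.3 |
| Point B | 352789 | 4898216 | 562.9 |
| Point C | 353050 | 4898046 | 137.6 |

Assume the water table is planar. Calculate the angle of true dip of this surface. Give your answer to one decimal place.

Let the plane be z = a·x + b·y + c.
Point B−Point A: 68a + 11b = −74.4;  Point C−Point A: 329a − 159b = −499.7.
Solving gives a = −1.20063, b = 0.65844.
Gradient magnitude |∇z| = √(a² + b²) = √(1.44151 + 0.43355) = 1.36933.
True dip = arctan(1.36933) = 53.9°, dipping toward ESE (azimuth ≈ 119°).

53.9°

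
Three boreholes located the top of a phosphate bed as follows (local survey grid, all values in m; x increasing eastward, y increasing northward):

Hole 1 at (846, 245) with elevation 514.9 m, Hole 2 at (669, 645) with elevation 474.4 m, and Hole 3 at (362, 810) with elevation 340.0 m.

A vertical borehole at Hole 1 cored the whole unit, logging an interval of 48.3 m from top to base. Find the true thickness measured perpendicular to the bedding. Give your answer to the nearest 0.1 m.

42.9 m

Let the plane be z = a·x + b·y + c.
Hole 2−Hole 1: −177a + 400b = −40.5;  Hole 3−Hole 1: −484a + 565b = −174.9.
Solving gives a = 0.50299, b = 0.12132.
|∇z| = √(a²+b²) = 0.51742, so dip δ = arctan(0.51742) = 27.36°.
True thickness = vertical thickness × cos δ = 48.3 × cos 27.36° = 42.9 m.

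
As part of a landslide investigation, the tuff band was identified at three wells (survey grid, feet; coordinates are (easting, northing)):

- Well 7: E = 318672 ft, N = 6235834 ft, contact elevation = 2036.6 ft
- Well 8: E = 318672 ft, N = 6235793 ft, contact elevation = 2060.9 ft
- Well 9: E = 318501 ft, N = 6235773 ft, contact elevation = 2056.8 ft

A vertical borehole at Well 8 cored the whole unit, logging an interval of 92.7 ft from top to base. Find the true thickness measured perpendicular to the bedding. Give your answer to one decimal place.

Let the plane be z = a·E + b·N + c.
Well 8−Well 7: 0a − 41b = 24.3;  Well 9−Well 7: −171a − 61b = 20.2.
Solving gives a = 0.09330, b = −0.59268.
|∇z| = √(a²+b²) = 0.59998, so dip δ = arctan(0.59998) = 30.96°.
True thickness = vertical thickness × cos δ = 92.7 × cos 30.96° = 79.5 ft.

79.5 ft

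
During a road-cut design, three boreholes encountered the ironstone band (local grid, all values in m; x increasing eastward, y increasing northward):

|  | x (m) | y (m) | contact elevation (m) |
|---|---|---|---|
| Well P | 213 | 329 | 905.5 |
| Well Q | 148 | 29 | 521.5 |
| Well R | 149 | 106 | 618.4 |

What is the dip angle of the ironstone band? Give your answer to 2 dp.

Two edge vectors: Well P→Well Q = (-65, -300, -384), Well P→Well R = (-64, -223, -287.1).
Normal n = (Well P→Well Q) × (Well P→Well R) = (498, 5914.5, -4705).
So ∂z/∂x = −n_x/n_z = 0.10584 and ∂z/∂y = −n_y/n_z = 1.25707.
Gradient magnitude |∇z| = √(a² + b²) = √(0.01120 + 1.58022) = 1.26152.
True dip = arctan(1.26152) = 51.60°, dipping toward S (azimuth ≈ 185°).

51.60°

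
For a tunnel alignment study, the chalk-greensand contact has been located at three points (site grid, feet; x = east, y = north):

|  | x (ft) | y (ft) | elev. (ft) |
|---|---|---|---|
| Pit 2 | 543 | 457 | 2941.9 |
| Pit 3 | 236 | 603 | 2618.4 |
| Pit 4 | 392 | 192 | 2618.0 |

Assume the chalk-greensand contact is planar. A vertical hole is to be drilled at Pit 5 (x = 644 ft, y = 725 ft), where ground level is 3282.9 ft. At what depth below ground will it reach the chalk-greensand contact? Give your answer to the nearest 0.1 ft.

80.0 ft

Let the plane be z = a·x + b·y + c.
Pit 3−Pit 2: −307a + 146b = −323.5;  Pit 4−Pit 2: −151a − 265b = −323.9.
Solving gives a = 1.28642, b = 0.48925.
Then c = 2941.9 − a·543 − b·457 = 2019.79.
At (644, 725): z_contact = 828.45 + 354.71 + 2019.79 = 3202.95 ft.
Depth below ground = 3282.9 − 3202.95 = 80.0 ft.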